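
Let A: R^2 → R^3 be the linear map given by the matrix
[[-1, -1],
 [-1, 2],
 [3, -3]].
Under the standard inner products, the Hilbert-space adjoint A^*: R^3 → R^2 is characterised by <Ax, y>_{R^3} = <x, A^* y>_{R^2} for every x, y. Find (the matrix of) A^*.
A^* = A^T =
[[-1, -1, 3],
 [-1, 2, -3]]

For real matrices with standard dot products, the defining identity <Ax, y> = <x, A^* y> gives (Ax)^T y = x^T (A^*) y, i.e. x^T A^T y = x^T (A^*) y. Since this holds for all x, y, we must have A^* = A^T. Therefore
A^* =
[[-1, -1, 3],
 [-1, 2, -3]].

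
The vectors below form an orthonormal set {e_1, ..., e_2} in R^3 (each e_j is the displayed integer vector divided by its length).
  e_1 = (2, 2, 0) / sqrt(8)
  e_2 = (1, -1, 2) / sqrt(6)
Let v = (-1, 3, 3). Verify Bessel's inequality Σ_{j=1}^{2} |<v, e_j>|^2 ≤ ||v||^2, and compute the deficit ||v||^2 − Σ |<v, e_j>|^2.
Σ |<v, e_j>|^2 = 8/3; ||v||^2 = 19; deficit = 49/3

Write each e_j = u_j / sqrt(<u_j, u_j>) where u_j is the displayed integer vector. Then <v, e_j> = <v, u_j> / sqrt(<u_j, u_j>), so |<v, e_j>|^2 = <v, u_j>^2 / <u_j, u_j>.
Coefficients: <v, e_1> = 4/sqrt(8), <v, e_2> = 2/sqrt(6).
Square and sum: Σ |<v, e_j>|^2 = 8/3.
Compute ||v||^2 = v·v = 19.
Deficit = 19 − 8/3 = 49/3 ≥ 0, confirming Bessel's inequality. (The deficit equals ||v − Σ <v,e_j> e_j||^2, the squared distance from v to span{e_j}.)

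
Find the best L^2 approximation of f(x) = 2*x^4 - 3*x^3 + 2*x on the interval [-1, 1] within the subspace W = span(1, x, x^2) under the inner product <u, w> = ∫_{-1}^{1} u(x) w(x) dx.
g(x) = 12*x^2/7 + x/5 - 6/35

The best approximation g ∈ W is the orthogonal projection of f onto W. Writing g = a_0 + a_1 x + a_2 x^2, the coefficients solve the normal equations G · a = b where
  G_{ij} = <φ_i, φ_j> and b_i = <f, φ_i>, with φ_0 = 1, φ_1 = x, φ_2 = x^2.
G =
  [2, 0, 2/3]
  [0, 2/3, 0]
  [2/3, 0, 2/5],
b = (4/5, 2/15, 4/7).
Solving gives a_0 = -6/35, a_1 = 1/5, a_2 = 12/7, so
  g(x) = 12*x^2/7 + x/5 - 6/35.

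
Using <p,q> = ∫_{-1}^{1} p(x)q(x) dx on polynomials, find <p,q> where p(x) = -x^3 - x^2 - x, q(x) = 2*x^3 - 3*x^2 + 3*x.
<p,q> = -118/35

Expand the product: p(x)·q(x) = -2*x^6 + x^5 - 2*x^4 - 3*x^2.
∫_{-1}^{1} of each monomial x^k gives [2/(k+1) if k even, 0 if k odd]. Integrating term-by-term (or equivalently evaluating the antiderivative F(x) = -2*x^7/7 + x^6/6 - 2*x^5/5 - x^3 at the endpoints):
  F(1) − F(−1) = -319/210 − (389/210) = -118/35.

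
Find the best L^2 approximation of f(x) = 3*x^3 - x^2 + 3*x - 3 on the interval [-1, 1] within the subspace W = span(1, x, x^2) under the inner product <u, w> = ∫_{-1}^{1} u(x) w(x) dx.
g(x) = -x^2 + 24*x/5 - 3

The best approximation g ∈ W is the orthogonal projection of f onto W. Writing g = a_0 + a_1 x + a_2 x^2, the coefficients solve the normal equations G · a = b where
  G_{ij} = <φ_i, φ_j> and b_i = <f, φ_i>, with φ_0 = 1, φ_1 = x, φ_2 = x^2.
G =
  [2, 0, 2/3]
  [0, 2/3, 0]
  [2/3, 0, 2/5],
b = (-20/3, 16/5, -12/5).
Solving gives a_0 = -3, a_1 = 24/5, a_2 = -1, so
  g(x) = -x^2 + 24*x/5 - 3.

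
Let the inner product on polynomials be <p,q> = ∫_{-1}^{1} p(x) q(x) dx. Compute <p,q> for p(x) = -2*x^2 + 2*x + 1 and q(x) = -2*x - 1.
<p,q> = -10/3

Expand the product: p(x)·q(x) = 4*x^3 - 2*x^2 - 4*x - 1.
∫_{-1}^{1} of each monomial x^k gives [2/(k+1) if k even, 0 if k odd]. Integrating term-by-term (or equivalently evaluating the antiderivative F(x) = x^4 - 2*x^3/3 - 2*x^2 - x at the endpoints):
  F(1) − F(−1) = -8/3 − (2/3) = -10/3.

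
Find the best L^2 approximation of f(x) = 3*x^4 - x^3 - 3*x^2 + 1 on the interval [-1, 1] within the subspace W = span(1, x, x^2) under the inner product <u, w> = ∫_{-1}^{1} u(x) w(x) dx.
g(x) = -3*x^2/7 - 3*x/5 + 26/35

The best approximation g ∈ W is the orthogonal projection of f onto W. Writing g = a_0 + a_1 x + a_2 x^2, the coefficients solve the normal equations G · a = b where
  G_{ij} = <φ_i, φ_j> and b_i = <f, φ_i>, with φ_0 = 1, φ_1 = x, φ_2 = x^2.
G =
  [2, 0, 2/3]
  [0, 2/3, 0]
  [2/3, 0, 2/5],
b = (6/5, -2/5, 34/105).
Solving gives a_0 = 26/35, a_1 = -3/5, a_2 = -3/7, so
  g(x) = -3*x^2/7 - 3*x/5 + 26/35.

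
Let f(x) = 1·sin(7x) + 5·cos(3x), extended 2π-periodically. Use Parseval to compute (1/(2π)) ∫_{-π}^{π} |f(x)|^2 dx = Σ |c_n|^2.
Σ |c_n|^2 = 13

Expand |f|^2 and use orthogonality of {sin(nx), cos(mx)} on [-π, π]:
  ∫_{-π}^{π} sin(nx)^2 dx = π, ∫ cos(mx)^2 dx = π, and cross terms integrate to 0.
So ∫_{-π}^{π} f(x)^2 dx = 1^2 · π + 5^2 · π = (1 + 25)π.
Divide by 2π: (1 + 25)/2 = 13.
By Parseval, this equals Σ |c_n|^2.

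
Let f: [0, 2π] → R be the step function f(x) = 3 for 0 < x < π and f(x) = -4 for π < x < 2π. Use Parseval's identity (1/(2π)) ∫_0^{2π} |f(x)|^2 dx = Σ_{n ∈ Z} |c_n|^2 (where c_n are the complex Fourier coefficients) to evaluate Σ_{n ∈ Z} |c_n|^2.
Σ |c_n|^2 = 25/2

Parseval equates the L^2 energy of f (normalised by 1/(2π)) with the ℓ^2 sum of its Fourier coefficients: (1/(2π)) ∫_0^{2π} |f|^2 = Σ |c_n|^2.
Compute the left side: (1/(2π)) [∫_0^π 3^2 dx + ∫_π^{2π} (-4)^2 dx] = (1/(2π)) · (9π + 16π) = (9 + 16)/2 = 25/2.
So Σ_{n ∈ Z} |c_n|^2 = 25/2.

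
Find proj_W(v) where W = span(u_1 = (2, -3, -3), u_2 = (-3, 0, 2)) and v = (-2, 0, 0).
proj_W(v) = (-106/71, -30/71, 54/71)

Set up U = [u_1 | ... | u_2] ∈ R^(3×2). The projector onto W = col(U) is P = U (U^T U)^(-1) U^T.
Compute U^T U =
  [22, -12]
  [-12, 13],
and U^T v = (-4, 6).
Solve U^T U · c = U^T v for the coefficients: c = (10/71, 42/71). The projection is proj_W(v) = U c.
Check: (v - proj_W(v)) · u_1 = 0  (should be 0).
Check: (v - proj_W(v)) · u_2 = 0  (should be 0).
Result: proj_W(v) = (-106/71, -30/71, 54/71).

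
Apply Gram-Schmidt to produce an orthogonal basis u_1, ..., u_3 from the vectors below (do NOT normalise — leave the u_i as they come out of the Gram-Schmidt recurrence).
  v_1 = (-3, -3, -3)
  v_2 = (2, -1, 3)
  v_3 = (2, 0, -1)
Orthogonal basis:
  u_1 = (-3, -3, -3)
  u_2 = (2/3, -7/3, 5/3)
  u_3 = (22/13, -11/26, -33/26)

Apply the Gram-Schmidt recurrence
  u_1 = v_1
  u_i = v_i − Σ_{j<i} ((v_i · u_j) / (u_j · u_j)) · u_j.

Step by step this gives:
  u_1 = (-3, -3, -3)
  u_2 = (2/3, -7/3, 5/3)
  u_3 = (22/13, -11/26, -33/26)

Orthogonality check:
  u_2 · u_1 = 0 (should be 0)
  u_3 · u_1 = 0 (should be 0)
  u_3 · u_2 = 0 (should be 0)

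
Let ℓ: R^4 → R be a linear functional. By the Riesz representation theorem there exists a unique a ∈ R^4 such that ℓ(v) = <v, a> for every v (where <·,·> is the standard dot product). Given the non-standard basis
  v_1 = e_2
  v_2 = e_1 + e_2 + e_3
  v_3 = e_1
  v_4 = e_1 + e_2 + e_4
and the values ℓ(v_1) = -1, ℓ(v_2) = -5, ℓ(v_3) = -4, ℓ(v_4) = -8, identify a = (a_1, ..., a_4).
a = (-4, -1, 0, -3)

Write a = (a_1, ..., a_4) in the standard basis. For each basis vector v_i, ℓ(v_i) = <v_i, a> is a linear equation in the a_j's. Collect the n equations into a matrix system V a = ℓ, where row i of V is v_i (expressed in the standard basis). Since V is invertible (lower-triangular with 1s on the diagonal, up to permutation), solve by back-substitution:
  V =
[[0, 1, 0, 0],
 [1, 1, 1, 0],
 [1, 0, 0, 0],
 [1, 1, 0, 1]]
  V a = (-1, -5, -4, -8)
Solving gives a = (-4, -1, 0, -3).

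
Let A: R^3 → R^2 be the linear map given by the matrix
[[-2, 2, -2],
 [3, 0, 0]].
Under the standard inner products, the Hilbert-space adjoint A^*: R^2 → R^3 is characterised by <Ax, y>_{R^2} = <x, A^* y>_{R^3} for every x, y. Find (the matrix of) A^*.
A^* = A^T =
[[-2, 3],
 [2, 0],
 [-2, 0]]

For real matrices with standard dot products, the defining identity <Ax, y> = <x, A^* y> gives (Ax)^T y = x^T (A^*) y, i.e. x^T A^T y = x^T (A^*) y. Since this holds for all x, y, we must have A^* = A^T. Therefore
A^* =
[[-2, 3],
 [2, 0],
 [-2, 0]].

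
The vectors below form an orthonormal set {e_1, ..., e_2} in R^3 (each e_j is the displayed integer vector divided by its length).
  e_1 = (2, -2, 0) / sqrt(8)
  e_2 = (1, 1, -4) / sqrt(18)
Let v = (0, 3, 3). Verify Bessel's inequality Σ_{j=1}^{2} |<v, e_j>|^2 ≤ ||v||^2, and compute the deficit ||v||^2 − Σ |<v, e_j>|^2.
Σ |<v, e_j>|^2 = 9; ||v||^2 = 18; deficit = 9

Write each e_j = u_j / sqrt(<u_j, u_j>) where u_j is the displayed integer vector. Then <v, e_j> = <v, u_j> / sqrt(<u_j, u_j>), so |<v, e_j>|^2 = <v, u_j>^2 / <u_j, u_j>.
Coefficients: <v, e_1> = -6/sqrt(8), <v, e_2> = -9/sqrt(18).
Square and sum: Σ |<v, e_j>|^2 = 9.
Compute ||v||^2 = v·v = 18.
Deficit = 18 − 9 = 9 ≥ 0, confirming Bessel's inequality. (The deficit equals ||v − Σ <v,e_j> e_j||^2, the squared distance from v to span{e_j}.)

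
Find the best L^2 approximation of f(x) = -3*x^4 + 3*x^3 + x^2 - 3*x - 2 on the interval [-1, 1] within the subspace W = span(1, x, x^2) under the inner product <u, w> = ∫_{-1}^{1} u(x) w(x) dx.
g(x) = -11*x^2/7 - 6*x/5 - 61/35

The best approximation g ∈ W is the orthogonal projection of f onto W. Writing g = a_0 + a_1 x + a_2 x^2, the coefficients solve the normal equations G · a = b where
  G_{ij} = <φ_i, φ_j> and b_i = <f, φ_i>, with φ_0 = 1, φ_1 = x, φ_2 = x^2.
G =
  [2, 0, 2/3]
  [0, 2/3, 0]
  [2/3, 0, 2/5],
b = (-68/15, -4/5, -188/105).
Solving gives a_0 = -61/35, a_1 = -6/5, a_2 = -11/7, so
  g(x) = -11*x^2/7 - 6*x/5 - 61/35.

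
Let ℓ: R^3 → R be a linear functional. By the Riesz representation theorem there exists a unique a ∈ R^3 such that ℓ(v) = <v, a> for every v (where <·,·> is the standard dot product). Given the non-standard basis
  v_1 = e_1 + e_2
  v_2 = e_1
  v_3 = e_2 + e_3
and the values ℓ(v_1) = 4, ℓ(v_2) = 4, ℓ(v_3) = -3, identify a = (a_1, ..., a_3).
a = (4, 0, -3)

Write a = (a_1, ..., a_3) in the standard basis. For each basis vector v_i, ℓ(v_i) = <v_i, a> is a linear equation in the a_j's. Collect the n equations into a matrix system V a = ℓ, where row i of V is v_i (expressed in the standard basis). Since V is invertible (lower-triangular with 1s on the diagonal, up to permutation), solve by back-substitution:
  V =
[[1, 1, 0],
 [1, 0, 0],
 [0, 1, 1]]
  V a = (4, 4, -3)
Solving gives a = (4, 0, -3).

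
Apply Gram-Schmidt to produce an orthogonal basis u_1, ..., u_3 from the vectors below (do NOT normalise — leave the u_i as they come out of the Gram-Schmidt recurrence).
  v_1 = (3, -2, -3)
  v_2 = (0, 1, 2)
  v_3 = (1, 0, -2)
Orthogonal basis:
  u_1 = (3, -2, -3)
  u_2 = (12/11, 3/11, 10/11)
  u_3 = (7/46, 21/23, -21/46)

Apply the Gram-Schmidt recurrence
  u_1 = v_1
  u_i = v_i − Σ_{j<i} ((v_i · u_j) / (u_j · u_j)) · u_j.

Step by step this gives:
  u_1 = (3, -2, -3)
  u_2 = (12/11, 3/11, 10/11)
  u_3 = (7/46, 21/23, -21/46)

Orthogonality check:
  u_2 · u_1 = 0 (should be 0)
  u_3 · u_1 = 0 (should be 0)
  u_3 · u_2 = 0 (should be 0)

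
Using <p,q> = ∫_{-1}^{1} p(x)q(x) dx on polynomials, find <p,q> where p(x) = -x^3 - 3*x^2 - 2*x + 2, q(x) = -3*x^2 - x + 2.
<p,q> = 16/3

Expand the product: p(x)·q(x) = 3*x^5 + 10*x^4 + 7*x^3 - 10*x^2 - 6*x + 4.
∫_{-1}^{1} of each monomial x^k gives [2/(k+1) if k even, 0 if k odd]. Integrating term-by-term (or equivalently evaluating the antiderivative F(x) = x^6/2 + 2*x^5 + 7*x^4/4 - 10*x^3/3 - 3*x^2 + 4*x at the endpoints):
  F(1) − F(−1) = 23/12 − (-41/12) = 16/3.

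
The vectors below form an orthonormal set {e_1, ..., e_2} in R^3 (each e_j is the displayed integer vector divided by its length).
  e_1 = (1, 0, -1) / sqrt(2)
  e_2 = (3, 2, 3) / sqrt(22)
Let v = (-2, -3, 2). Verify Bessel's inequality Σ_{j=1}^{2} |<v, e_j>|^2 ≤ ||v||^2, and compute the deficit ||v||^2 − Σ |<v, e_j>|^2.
Σ |<v, e_j>|^2 = 106/11; ||v||^2 = 17; deficit = 81/11

Write each e_j = u_j / sqrt(<u_j, u_j>) where u_j is the displayed integer vector. Then <v, e_j> = <v, u_j> / sqrt(<u_j, u_j>), so |<v, e_j>|^2 = <v, u_j>^2 / <u_j, u_j>.
Coefficients: <v, e_1> = -4/sqrt(2), <v, e_2> = -6/sqrt(22).
Square and sum: Σ |<v, e_j>|^2 = 106/11.
Compute ||v||^2 = v·v = 17.
Deficit = 17 − 106/11 = 81/11 ≥ 0, confirming Bessel's inequality. (The deficit equals ||v − Σ <v,e_j> e_j||^2, the squared distance from v to span{e_j}.)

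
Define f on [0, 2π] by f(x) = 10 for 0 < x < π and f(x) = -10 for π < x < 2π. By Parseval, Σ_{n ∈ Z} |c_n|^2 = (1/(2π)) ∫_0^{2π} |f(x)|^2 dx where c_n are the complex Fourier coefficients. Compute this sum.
Σ |c_n|^2 = 100

Parseval equates the L^2 energy of f (normalised by 1/(2π)) with the ℓ^2 sum of its Fourier coefficients: (1/(2π)) ∫_0^{2π} |f|^2 = Σ |c_n|^2.
Compute the left side: (1/(2π)) [∫_0^π 10^2 dx + ∫_π^{2π} (-10)^2 dx] = (1/(2π)) · (100π + 100π) = (100 + 100)/2 = 100.
So Σ_{n ∈ Z} |c_n|^2 = 100.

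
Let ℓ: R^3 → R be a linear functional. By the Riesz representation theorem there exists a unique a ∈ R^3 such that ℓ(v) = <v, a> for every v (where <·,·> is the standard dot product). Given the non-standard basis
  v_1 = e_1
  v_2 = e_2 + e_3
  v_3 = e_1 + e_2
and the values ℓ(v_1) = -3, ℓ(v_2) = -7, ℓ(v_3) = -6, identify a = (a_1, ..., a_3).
a = (-3, -3, -4)

Write a = (a_1, ..., a_3) in the standard basis. For each basis vector v_i, ℓ(v_i) = <v_i, a> is a linear equation in the a_j's. Collect the n equations into a matrix system V a = ℓ, where row i of V is v_i (expressed in the standard basis). Since V is invertible (lower-triangular with 1s on the diagonal, up to permutation), solve by back-substitution:
  V =
[[1, 0, 0],
 [0, 1, 1],
 [1, 1, 0]]
  V a = (-3, -7, -6)
Solving gives a = (-3, -3, -4).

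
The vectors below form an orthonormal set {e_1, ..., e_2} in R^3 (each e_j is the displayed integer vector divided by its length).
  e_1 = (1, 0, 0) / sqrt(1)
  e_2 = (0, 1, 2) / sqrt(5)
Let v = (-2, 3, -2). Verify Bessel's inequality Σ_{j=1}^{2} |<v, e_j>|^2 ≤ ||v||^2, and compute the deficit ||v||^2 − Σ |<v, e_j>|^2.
Σ |<v, e_j>|^2 = 21/5; ||v||^2 = 17; deficit = 64/5

Write each e_j = u_j / sqrt(<u_j, u_j>) where u_j is the displayed integer vector. Then <v, e_j> = <v, u_j> / sqrt(<u_j, u_j>), so |<v, e_j>|^2 = <v, u_j>^2 / <u_j, u_j>.
Coefficients: <v, e_1> = -2/sqrt(1), <v, e_2> = -1/sqrt(5).
Square and sum: Σ |<v, e_j>|^2 = 21/5.
Compute ||v||^2 = v·v = 17.
Deficit = 17 − 21/5 = 64/5 ≥ 0, confirming Bessel's inequality. (The deficit equals ||v − Σ <v,e_j> e_j||^2, the squared distance from v to span{e_j}.)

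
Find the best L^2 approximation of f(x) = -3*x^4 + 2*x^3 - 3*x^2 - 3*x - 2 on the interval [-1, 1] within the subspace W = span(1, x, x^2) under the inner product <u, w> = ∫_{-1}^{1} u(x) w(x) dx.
g(x) = -39*x^2/7 - 9*x/5 - 61/35

The best approximation g ∈ W is the orthogonal projection of f onto W. Writing g = a_0 + a_1 x + a_2 x^2, the coefficients solve the normal equations G · a = b where
  G_{ij} = <φ_i, φ_j> and b_i = <f, φ_i>, with φ_0 = 1, φ_1 = x, φ_2 = x^2.
G =
  [2, 0, 2/3]
  [0, 2/3, 0]
  [2/3, 0, 2/5],
b = (-36/5, -6/5, -356/105).
Solving gives a_0 = -61/35, a_1 = -9/5, a_2 = -39/7, so
  g(x) = -39*x^2/7 - 9*x/5 - 61/35.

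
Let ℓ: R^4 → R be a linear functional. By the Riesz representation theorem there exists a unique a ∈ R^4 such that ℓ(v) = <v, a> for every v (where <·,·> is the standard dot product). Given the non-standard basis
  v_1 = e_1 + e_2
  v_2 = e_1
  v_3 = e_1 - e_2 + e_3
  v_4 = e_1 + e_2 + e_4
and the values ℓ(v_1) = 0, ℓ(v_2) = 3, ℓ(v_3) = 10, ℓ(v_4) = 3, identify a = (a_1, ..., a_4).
a = (3, -3, 4, 3)

Write a = (a_1, ..., a_4) in the standard basis. For each basis vector v_i, ℓ(v_i) = <v_i, a> is a linear equation in the a_j's. Collect the n equations into a matrix system V a = ℓ, where row i of V is v_i (expressed in the standard basis). Since V is invertible (lower-triangular with 1s on the diagonal, up to permutation), solve by back-substitution:
  V =
[[1, 1, 0, 0],
 [1, 0, 0, 0],
 [1, -1, 1, 0],
 [1, 1, 0, 1]]
  V a = (0, 3, 10, 3)
Solving gives a = (3, -3, 4, 3).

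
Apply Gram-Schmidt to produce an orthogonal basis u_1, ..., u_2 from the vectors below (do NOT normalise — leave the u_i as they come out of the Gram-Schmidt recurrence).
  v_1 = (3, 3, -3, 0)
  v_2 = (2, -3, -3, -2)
Orthogonal basis:
  u_1 = (3, 3, -3, 0)
  u_2 = (4/3, -11/3, -7/3, -2)

Apply the Gram-Schmidt recurrence
  u_1 = v_1
  u_i = v_i − Σ_{j<i} ((v_i · u_j) / (u_j · u_j)) · u_j.

Step by step this gives:
  u_1 = (3, 3, -3, 0)
  u_2 = (4/3, -11/3, -7/3, -2)

Orthogonality check:
  u_2 · u_1 = 0 (should be 0)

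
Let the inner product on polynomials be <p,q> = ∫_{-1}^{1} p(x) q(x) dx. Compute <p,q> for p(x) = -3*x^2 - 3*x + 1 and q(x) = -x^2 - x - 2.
<p,q> = 38/15

Expand the product: p(x)·q(x) = 3*x^4 + 6*x^3 + 8*x^2 + 5*x - 2.
∫_{-1}^{1} of each monomial x^k gives [2/(k+1) if k even, 0 if k odd]. Integrating term-by-term (or equivalently evaluating the antiderivative F(x) = 3*x^5/5 + 3*x^4/2 + 8*x^3/3 + 5*x^2/2 - 2*x at the endpoints):
  F(1) − F(−1) = 79/15 − (41/15) = 38/15.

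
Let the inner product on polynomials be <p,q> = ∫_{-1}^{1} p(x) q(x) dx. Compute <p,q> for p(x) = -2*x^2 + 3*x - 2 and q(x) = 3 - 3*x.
<p,q> = -22

Expand the product: p(x)·q(x) = 6*x^3 - 15*x^2 + 15*x - 6.
∫_{-1}^{1} of each monomial x^k gives [2/(k+1) if k even, 0 if k odd]. Integrating term-by-term (or equivalently evaluating the antiderivative F(x) = 3*x^4/2 - 5*x^3 + 15*x^2/2 - 6*x at the endpoints):
  F(1) − F(−1) = -2 − (20) = -22.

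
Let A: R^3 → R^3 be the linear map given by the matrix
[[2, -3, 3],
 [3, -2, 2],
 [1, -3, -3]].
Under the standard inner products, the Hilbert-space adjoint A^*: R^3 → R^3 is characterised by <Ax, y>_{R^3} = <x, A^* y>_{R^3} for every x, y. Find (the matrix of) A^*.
A^* = A^T =
[[2, 3, 1],
 [-3, -2, -3],
 [3, 2, -3]]

For real matrices with standard dot products, the defining identity <Ax, y> = <x, A^* y> gives (Ax)^T y = x^T (A^*) y, i.e. x^T A^T y = x^T (A^*) y. Since this holds for all x, y, we must have A^* = A^T. Therefore
A^* =
[[2, 3, 1],
 [-3, -2, -3],
 [3, 2, -3]].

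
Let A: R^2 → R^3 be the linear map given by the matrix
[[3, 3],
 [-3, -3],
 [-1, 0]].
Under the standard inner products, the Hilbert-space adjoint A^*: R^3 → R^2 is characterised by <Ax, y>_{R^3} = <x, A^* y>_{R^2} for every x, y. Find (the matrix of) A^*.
A^* = A^T =
[[3, -3, -1],
 [3, -3, 0]]

For real matrices with standard dot products, the defining identity <Ax, y> = <x, A^* y> gives (Ax)^T y = x^T (A^*) y, i.e. x^T A^T y = x^T (A^*) y. Since this holds for all x, y, we must have A^* = A^T. Therefore
A^* =
[[3, -3, -1],
 [3, -3, 0]].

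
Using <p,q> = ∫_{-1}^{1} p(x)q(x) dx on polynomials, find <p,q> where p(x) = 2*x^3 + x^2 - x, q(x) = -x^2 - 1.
<p,q> = -16/15

Expand the product: p(x)·q(x) = -2*x^5 - x^4 - x^3 - x^2 + x.
∫_{-1}^{1} of each monomial x^k gives [2/(k+1) if k even, 0 if k odd]. Integrating term-by-term (or equivalently evaluating the antiderivative F(x) = -x^6/3 - x^5/5 - x^4/4 - x^3/3 + x^2/2 at the endpoints):
  F(1) − F(−1) = -37/60 − (9/20) = -16/15.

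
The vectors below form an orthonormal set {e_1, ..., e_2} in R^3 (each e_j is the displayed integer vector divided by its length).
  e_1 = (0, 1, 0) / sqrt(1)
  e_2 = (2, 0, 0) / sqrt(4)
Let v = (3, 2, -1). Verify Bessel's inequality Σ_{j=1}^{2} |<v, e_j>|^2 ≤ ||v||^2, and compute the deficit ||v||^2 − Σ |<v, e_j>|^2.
Σ |<v, e_j>|^2 = 13; ||v||^2 = 14; deficit = 1

Write each e_j = u_j / sqrt(<u_j, u_j>) where u_j is the displayed integer vector. Then <v, e_j> = <v, u_j> / sqrt(<u_j, u_j>), so |<v, e_j>|^2 = <v, u_j>^2 / <u_j, u_j>.
Coefficients: <v, e_1> = 2/sqrt(1), <v, e_2> = 6/sqrt(4).
Square and sum: Σ |<v, e_j>|^2 = 13.
Compute ||v||^2 = v·v = 14.
Deficit = 14 − 13 = 1 ≥ 0, confirming Bessel's inequality. (The deficit equals ||v − Σ <v,e_j> e_j||^2, the squared distance from v to span{e_j}.)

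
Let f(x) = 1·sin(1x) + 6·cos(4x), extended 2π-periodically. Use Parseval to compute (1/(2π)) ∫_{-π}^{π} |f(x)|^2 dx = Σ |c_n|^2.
Σ |c_n|^2 = 37/2

Expand |f|^2 and use orthogonality of {sin(nx), cos(mx)} on [-π, π]:
  ∫_{-π}^{π} sin(nx)^2 dx = π, ∫ cos(mx)^2 dx = π, and cross terms integrate to 0.
So ∫_{-π}^{π} f(x)^2 dx = 1^2 · π + 6^2 · π = (1 + 36)π.
Divide by 2π: (1 + 36)/2 = 37/2.
By Parseval, this equals Σ |c_n|^2.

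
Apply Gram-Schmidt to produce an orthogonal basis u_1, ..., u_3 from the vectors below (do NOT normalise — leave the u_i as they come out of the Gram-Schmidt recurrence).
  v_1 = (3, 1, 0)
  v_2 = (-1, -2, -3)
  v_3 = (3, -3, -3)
Orthogonal basis:
  u_1 = (3, 1, 0)
  u_2 = (1/2, -3/2, -3)
  u_3 = (63/115, -189/115, 21/23)

Apply the Gram-Schmidt recurrence
  u_1 = v_1
  u_i = v_i − Σ_{j<i} ((v_i · u_j) / (u_j · u_j)) · u_j.

Step by step this gives:
  u_1 = (3, 1, 0)
  u_2 = (1/2, -3/2, -3)
  u_3 = (63/115, -189/115, 21/23)

Orthogonality check:
  u_2 · u_1 = 0 (should be 0)
  u_3 · u_1 = 0 (should be 0)
  u_3 · u_2 = 0 (should be 0)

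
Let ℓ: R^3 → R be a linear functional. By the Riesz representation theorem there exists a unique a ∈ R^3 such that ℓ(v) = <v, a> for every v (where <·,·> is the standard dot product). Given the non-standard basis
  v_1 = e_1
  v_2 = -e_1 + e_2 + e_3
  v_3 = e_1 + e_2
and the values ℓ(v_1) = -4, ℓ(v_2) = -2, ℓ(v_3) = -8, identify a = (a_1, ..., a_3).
a = (-4, -4, -2)

Write a = (a_1, ..., a_3) in the standard basis. For each basis vector v_i, ℓ(v_i) = <v_i, a> is a linear equation in the a_j's. Collect the n equations into a matrix system V a = ℓ, where row i of V is v_i (expressed in the standard basis). Since V is invertible (lower-triangular with 1s on the diagonal, up to permutation), solve by back-substitution:
  V =
[[1, 0, 0],
 [-1, 1, 1],
 [1, 1, 0]]
  V a = (-4, -2, -8)
Solving gives a = (-4, -4, -2).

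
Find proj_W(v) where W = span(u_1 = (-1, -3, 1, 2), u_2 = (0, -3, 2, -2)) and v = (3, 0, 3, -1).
proj_W(v) = (45/103, -66/103, 89/103, -224/103)

Set up U = [u_1 | ... | u_2] ∈ R^(4×2). The projector onto W = col(U) is P = U (U^T U)^(-1) U^T.
Compute U^T U =
  [15, 7]
  [7, 17],
and U^T v = (-2, 8).
Solve U^T U · c = U^T v for the coefficients: c = (-45/103, 67/103). The projection is proj_W(v) = U c.
Check: (v - proj_W(v)) · u_1 = 0  (should be 0).
Check: (v - proj_W(v)) · u_2 = 0  (should be 0).
Result: proj_W(v) = (45/103, -66/103, 89/103, -224/103).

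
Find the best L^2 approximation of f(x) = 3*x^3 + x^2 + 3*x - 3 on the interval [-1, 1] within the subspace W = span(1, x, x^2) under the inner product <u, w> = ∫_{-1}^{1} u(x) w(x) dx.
g(x) = x^2 + 24*x/5 - 3

The best approximation g ∈ W is the orthogonal projection of f onto W. Writing g = a_0 + a_1 x + a_2 x^2, the coefficients solve the normal equations G · a = b where
  G_{ij} = <φ_i, φ_j> and b_i = <f, φ_i>, with φ_0 = 1, φ_1 = x, φ_2 = x^2.
G =
  [2, 0, 2/3]
  [0, 2/3, 0]
  [2/3, 0, 2/5],
b = (-16/3, 16/5, -8/5).
Solving gives a_0 = -3, a_1 = 24/5, a_2 = 1, so
  g(x) = x^2 + 24*x/5 - 3.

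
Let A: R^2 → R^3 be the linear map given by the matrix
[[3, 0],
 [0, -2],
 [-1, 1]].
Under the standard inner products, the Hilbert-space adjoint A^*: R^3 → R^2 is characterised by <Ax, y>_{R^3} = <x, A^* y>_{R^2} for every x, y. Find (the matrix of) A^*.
A^* = A^T =
[[3, 0, -1],
 [0, -2, 1]]

For real matrices with standard dot products, the defining identity <Ax, y> = <x, A^* y> gives (Ax)^T y = x^T (A^*) y, i.e. x^T A^T y = x^T (A^*) y. Since this holds for all x, y, we must have A^* = A^T. Therefore
A^* =
[[3, 0, -1],
 [0, -2, 1]].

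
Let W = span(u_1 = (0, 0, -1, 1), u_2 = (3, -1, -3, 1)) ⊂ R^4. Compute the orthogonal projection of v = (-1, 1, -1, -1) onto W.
proj_W(v) = (-1/2, 1/6, 1/6, 1/6)

Set up U = [u_1 | ... | u_2] ∈ R^(4×2). The projector onto W = col(U) is P = U (U^T U)^(-1) U^T.
Compute U^T U =
  [2, 4]
  [4, 20],
and U^T v = (0, -2).
Solve U^T U · c = U^T v for the coefficients: c = (1/3, -1/6). The projection is proj_W(v) = U c.
Check: (v - proj_W(v)) · u_1 = 0  (should be 0).
Check: (v - proj_W(v)) · u_2 = 0  (should be 0).
Result: proj_W(v) = (-1/2, 1/6, 1/6, 1/6).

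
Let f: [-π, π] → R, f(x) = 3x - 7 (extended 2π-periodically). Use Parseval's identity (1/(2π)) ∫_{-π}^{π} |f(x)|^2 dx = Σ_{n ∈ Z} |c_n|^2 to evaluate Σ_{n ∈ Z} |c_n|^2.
Σ |c_n|^2 = 3π^2 + 49

Expand and integrate term by term over [-π, π]:
  ∫ (3x)^2 dx = 9·(2π^3/3); ∫ 2·3·(-7)·x dx = 0 (odd integrand); ∫ (-7)^2 dx = 49·2π.
So (1/(2π)) ∫_{-π}^{π} (3x - 7)^2 dx = 9π^2/3 + 49 = 3π^2 + 49.
Parseval ⇒ Σ |c_n|^2 = 3π^2 + 49.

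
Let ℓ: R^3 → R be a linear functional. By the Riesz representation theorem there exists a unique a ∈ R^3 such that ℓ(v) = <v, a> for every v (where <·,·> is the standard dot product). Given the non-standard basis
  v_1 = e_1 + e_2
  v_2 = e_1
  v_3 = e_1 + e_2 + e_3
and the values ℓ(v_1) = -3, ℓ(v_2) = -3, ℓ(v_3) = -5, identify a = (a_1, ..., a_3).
a = (-3, 0, -2)

Write a = (a_1, ..., a_3) in the standard basis. For each basis vector v_i, ℓ(v_i) = <v_i, a> is a linear equation in the a_j's. Collect the n equations into a matrix system V a = ℓ, where row i of V is v_i (expressed in the standard basis). Since V is invertible (lower-triangular with 1s on the diagonal, up to permutation), solve by back-substitution:
  V =
[[1, 1, 0],
 [1, 0, 0],
 [1, 1, 1]]
  V a = (-3, -3, -5)
Solving gives a = (-3, 0, -2).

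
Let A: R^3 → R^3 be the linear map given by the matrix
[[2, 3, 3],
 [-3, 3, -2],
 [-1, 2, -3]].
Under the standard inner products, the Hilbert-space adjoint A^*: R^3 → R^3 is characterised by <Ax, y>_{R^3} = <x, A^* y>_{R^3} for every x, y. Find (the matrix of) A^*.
A^* = A^T =
[[2, -3, -1],
 [3, 3, 2],
 [3, -2, -3]]

For real matrices with standard dot products, the defining identity <Ax, y> = <x, A^* y> gives (Ax)^T y = x^T (A^*) y, i.e. x^T A^T y = x^T (A^*) y. Since this holds for all x, y, we must have A^* = A^T. Therefore
A^* =
[[2, -3, -1],
 [3, 3, 2],
 [3, -2, -3]].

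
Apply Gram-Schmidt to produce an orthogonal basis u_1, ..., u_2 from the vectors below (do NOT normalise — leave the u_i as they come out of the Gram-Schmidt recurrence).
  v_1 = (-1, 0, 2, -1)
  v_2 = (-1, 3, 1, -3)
Orthogonal basis:
  u_1 = (-1, 0, 2, -1)
  u_2 = (0, 3, -1, -2)

Apply the Gram-Schmidt recurrence
  u_1 = v_1
  u_i = v_i − Σ_{j<i} ((v_i · u_j) / (u_j · u_j)) · u_j.

Step by step this gives:
  u_1 = (-1, 0, 2, -1)
  u_2 = (0, 3, -1, -2)

Orthogonality check:
  u_2 · u_1 = 0 (should be 0)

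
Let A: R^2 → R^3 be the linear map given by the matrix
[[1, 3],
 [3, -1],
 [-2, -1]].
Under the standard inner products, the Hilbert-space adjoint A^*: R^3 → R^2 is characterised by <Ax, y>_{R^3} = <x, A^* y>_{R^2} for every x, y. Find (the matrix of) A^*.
A^* = A^T =
[[1, 3, -2],
 [3, -1, -1]]

For real matrices with standard dot products, the defining identity <Ax, y> = <x, A^* y> gives (Ax)^T y = x^T (A^*) y, i.e. x^T A^T y = x^T (A^*) y. Since this holds for all x, y, we must have A^* = A^T. Therefore
A^* =
[[1, 3, -2],
 [3, -1, -1]].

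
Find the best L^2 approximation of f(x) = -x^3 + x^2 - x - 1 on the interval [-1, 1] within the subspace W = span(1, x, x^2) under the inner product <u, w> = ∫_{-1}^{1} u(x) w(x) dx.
g(x) = x^2 - 8*x/5 - 1

The best approximation g ∈ W is the orthogonal projection of f onto W. Writing g = a_0 + a_1 x + a_2 x^2, the coefficients solve the normal equations G · a = b where
  G_{ij} = <φ_i, φ_j> and b_i = <f, φ_i>, with φ_0 = 1, φ_1 = x, φ_2 = x^2.
G =
  [2, 0, 2/3]
  [0, 2/3, 0]
  [2/3, 0, 2/5],
b = (-4/3, -16/15, -4/15).
Solving gives a_0 = -1, a_1 = -8/5, a_2 = 1, so
  g(x) = x^2 - 8*x/5 - 1.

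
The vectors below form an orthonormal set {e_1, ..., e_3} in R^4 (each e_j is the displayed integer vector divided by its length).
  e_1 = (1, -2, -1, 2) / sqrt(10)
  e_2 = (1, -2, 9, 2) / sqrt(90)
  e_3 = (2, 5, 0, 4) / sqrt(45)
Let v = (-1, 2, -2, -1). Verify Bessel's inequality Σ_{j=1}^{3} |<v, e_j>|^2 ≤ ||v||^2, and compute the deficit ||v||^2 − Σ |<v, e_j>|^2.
Σ |<v, e_j>|^2 = 49/5; ||v||^2 = 10; deficit = 1/5

Write each e_j = u_j / sqrt(<u_j, u_j>) where u_j is the displayed integer vector. Then <v, e_j> = <v, u_j> / sqrt(<u_j, u_j>), so |<v, e_j>|^2 = <v, u_j>^2 / <u_j, u_j>.
Coefficients: <v, e_1> = -5/sqrt(10), <v, e_2> = -25/sqrt(90), <v, e_3> = 4/sqrt(45).
Square and sum: Σ |<v, e_j>|^2 = 49/5.
Compute ||v||^2 = v·v = 10.
Deficit = 10 − 49/5 = 1/5 ≥ 0, confirming Bessel's inequality. (The deficit equals ||v − Σ <v,e_j> e_j||^2, the squared distance from v to span{e_j}.)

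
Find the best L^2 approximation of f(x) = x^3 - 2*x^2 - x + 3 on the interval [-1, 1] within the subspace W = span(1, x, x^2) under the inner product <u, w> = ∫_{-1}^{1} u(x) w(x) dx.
g(x) = -2*x^2 - 2*x/5 + 3

The best approximation g ∈ W is the orthogonal projection of f onto W. Writing g = a_0 + a_1 x + a_2 x^2, the coefficients solve the normal equations G · a = b where
  G_{ij} = <φ_i, φ_j> and b_i = <f, φ_i>, with φ_0 = 1, φ_1 = x, φ_2 = x^2.
G =
  [2, 0, 2/3]
  [0, 2/3, 0]
  [2/3, 0, 2/5],
b = (14/3, -4/15, 6/5).
Solving gives a_0 = 3, a_1 = -2/5, a_2 = -2, so
  g(x) = -2*x^2 - 2*x/5 + 3.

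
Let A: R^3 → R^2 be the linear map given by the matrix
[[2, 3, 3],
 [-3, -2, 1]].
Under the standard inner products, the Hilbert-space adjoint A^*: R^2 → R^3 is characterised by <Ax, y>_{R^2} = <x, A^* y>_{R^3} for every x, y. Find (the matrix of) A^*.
A^* = A^T =
[[2, -3],
 [3, -2],
 [3, 1]]

For real matrices with standard dot products, the defining identity <Ax, y> = <x, A^* y> gives (Ax)^T y = x^T (A^*) y, i.e. x^T A^T y = x^T (A^*) y. Since this holds for all x, y, we must have A^* = A^T. Therefore
A^* =
[[2, -3],
 [3, -2],
 [3, 1]].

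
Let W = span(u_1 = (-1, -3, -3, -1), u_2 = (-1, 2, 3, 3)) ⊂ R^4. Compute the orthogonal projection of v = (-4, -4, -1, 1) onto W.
proj_W(v) = (-572/171, -586/171, -40/19, 332/171)

Set up U = [u_1 | ... | u_2] ∈ R^(4×2). The projector onto W = col(U) is P = U (U^T U)^(-1) U^T.
Compute U^T U =
  [20, -17]
  [-17, 23],
and U^T v = (18, -4).
Solve U^T U · c = U^T v for the coefficients: c = (346/171, 226/171). The projection is proj_W(v) = U c.
Check: (v - proj_W(v)) · u_1 = 0  (should be 0).
Check: (v - proj_W(v)) · u_2 = 0  (should be 0).
Result: proj_W(v) = (-572/171, -586/171, -40/19, 332/171).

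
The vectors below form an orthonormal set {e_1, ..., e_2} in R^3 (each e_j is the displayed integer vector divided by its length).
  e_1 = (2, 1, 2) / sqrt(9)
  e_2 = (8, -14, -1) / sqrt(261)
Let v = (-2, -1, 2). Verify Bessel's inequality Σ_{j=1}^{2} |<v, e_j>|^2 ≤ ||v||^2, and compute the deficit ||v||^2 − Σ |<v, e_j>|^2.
Σ |<v, e_j>|^2 = 5/29; ||v||^2 = 9; deficit = 256/29

Write each e_j = u_j / sqrt(<u_j, u_j>) where u_j is the displayed integer vector. Then <v, e_j> = <v, u_j> / sqrt(<u_j, u_j>), so |<v, e_j>|^2 = <v, u_j>^2 / <u_j, u_j>.
Coefficients: <v, e_1> = -1/sqrt(9), <v, e_2> = -4/sqrt(261).
Square and sum: Σ |<v, e_j>|^2 = 5/29.
Compute ||v||^2 = v·v = 9.
Deficit = 9 − 5/29 = 256/29 ≥ 0, confirming Bessel's inequality. (The deficit equals ||v − Σ <v,e_j> e_j||^2, the squared distance from v to span{e_j}.)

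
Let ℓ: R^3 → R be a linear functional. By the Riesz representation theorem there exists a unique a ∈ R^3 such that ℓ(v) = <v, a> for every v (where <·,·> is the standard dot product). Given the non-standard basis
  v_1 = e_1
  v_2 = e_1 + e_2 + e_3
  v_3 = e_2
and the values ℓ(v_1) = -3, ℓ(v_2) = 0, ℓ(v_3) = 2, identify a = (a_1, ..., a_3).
a = (-3, 2, 1)

Write a = (a_1, ..., a_3) in the standard basis. For each basis vector v_i, ℓ(v_i) = <v_i, a> is a linear equation in the a_j's. Collect the n equations into a matrix system V a = ℓ, where row i of V is v_i (expressed in the standard basis). Since V is invertible (lower-triangular with 1s on the diagonal, up to permutation), solve by back-substitution:
  V =
[[1, 0, 0],
 [1, 1, 1],
 [0, 1, 0]]
  V a = (-3, 0, 2)
Solving gives a = (-3, 2, 1).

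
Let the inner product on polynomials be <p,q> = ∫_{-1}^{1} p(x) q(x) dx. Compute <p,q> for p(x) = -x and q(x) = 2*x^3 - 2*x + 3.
<p,q> = 8/15

Expand the product: p(x)·q(x) = -2*x^4 + 2*x^2 - 3*x.
∫_{-1}^{1} of each monomial x^k gives [2/(k+1) if k even, 0 if k odd]. Integrating term-by-term (or equivalently evaluating the antiderivative F(x) = -2*x^5/5 + 2*x^3/3 - 3*x^2/2 at the endpoints):
  F(1) − F(−1) = -37/30 − (-53/30) = 8/15.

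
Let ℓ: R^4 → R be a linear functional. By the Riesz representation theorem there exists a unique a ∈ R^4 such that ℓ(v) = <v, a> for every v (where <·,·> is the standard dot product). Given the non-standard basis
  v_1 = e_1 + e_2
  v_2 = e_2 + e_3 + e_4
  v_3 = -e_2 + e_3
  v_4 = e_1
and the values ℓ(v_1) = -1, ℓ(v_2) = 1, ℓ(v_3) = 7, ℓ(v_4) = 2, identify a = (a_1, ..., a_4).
a = (2, -3, 4, 0)

Write a = (a_1, ..., a_4) in the standard basis. For each basis vector v_i, ℓ(v_i) = <v_i, a> is a linear equation in the a_j's. Collect the n equations into a matrix system V a = ℓ, where row i of V is v_i (expressed in the standard basis). Since V is invertible (lower-triangular with 1s on the diagonal, up to permutation), solve by back-substitution:
  V =
[[1, 1, 0, 0],
 [0, 1, 1, 1],
 [0, -1, 1, 0],
 [1, 0, 0, 0]]
  V a = (-1, 1, 7, 2)
Solving gives a = (2, -3, 4, 0).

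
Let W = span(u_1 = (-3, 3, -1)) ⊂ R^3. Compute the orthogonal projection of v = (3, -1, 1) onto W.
proj_W(v) = (39/19, -39/19, 13/19)

Set up U = [u_1 | ... | u_1] ∈ R^(3×1). The projector onto W = col(U) is P = U (U^T U)^(-1) U^T.
Compute U^T U =
  [19],
and U^T v = (-13).
Solve U^T U · c = U^T v for the coefficients: c = (-13/19). The projection is proj_W(v) = U c.
Check: (v - proj_W(v)) · u_1 = 0  (should be 0).
Result: proj_W(v) = (39/19, -39/19, 13/19).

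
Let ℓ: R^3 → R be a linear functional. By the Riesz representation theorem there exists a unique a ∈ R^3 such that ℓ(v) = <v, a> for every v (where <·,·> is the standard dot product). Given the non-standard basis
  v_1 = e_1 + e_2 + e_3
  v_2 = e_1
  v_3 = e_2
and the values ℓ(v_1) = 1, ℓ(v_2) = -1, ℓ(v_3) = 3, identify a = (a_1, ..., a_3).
a = (-1, 3, -1)

Write a = (a_1, ..., a_3) in the standard basis. For each basis vector v_i, ℓ(v_i) = <v_i, a> is a linear equation in the a_j's. Collect the n equations into a matrix system V a = ℓ, where row i of V is v_i (expressed in the standard basis). Since V is invertible (lower-triangular with 1s on the diagonal, up to permutation), solve by back-substitution:
  V =
[[1, 1, 1],
 [1, 0, 0],
 [0, 1, 0]]
  V a = (1, -1, 3)
Solving gives a = (-1, 3, -1).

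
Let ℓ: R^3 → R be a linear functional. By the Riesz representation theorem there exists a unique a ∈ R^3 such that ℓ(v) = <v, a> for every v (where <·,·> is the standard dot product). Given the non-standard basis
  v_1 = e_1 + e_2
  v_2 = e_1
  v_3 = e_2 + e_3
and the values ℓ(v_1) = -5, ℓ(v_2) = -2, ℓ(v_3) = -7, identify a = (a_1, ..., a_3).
a = (-2, -3, -4)

Write a = (a_1, ..., a_3) in the standard basis. For each basis vector v_i, ℓ(v_i) = <v_i, a> is a linear equation in the a_j's. Collect the n equations into a matrix system V a = ℓ, where row i of V is v_i (expressed in the standard basis). Since V is invertible (lower-triangular with 1s on the diagonal, up to permutation), solve by back-substitution:
  V =
[[1, 1, 0],
 [1, 0, 0],
 [0, 1, 1]]
  V a = (-5, -2, -7)
Solving gives a = (-2, -3, -4).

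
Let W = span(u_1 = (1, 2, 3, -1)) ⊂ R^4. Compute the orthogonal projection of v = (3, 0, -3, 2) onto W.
proj_W(v) = (-8/15, -16/15, -8/5, 8/15)

Set up U = [u_1 | ... | u_1] ∈ R^(4×1). The projector onto W = col(U) is P = U (U^T U)^(-1) U^T.
Compute U^T U =
  [15],
and U^T v = (-8).
Solve U^T U · c = U^T v for the coefficients: c = (-8/15). The projection is proj_W(v) = U c.
Check: (v - proj_W(v)) · u_1 = 0  (should be 0).
Result: proj_W(v) = (-8/15, -16/15, -8/5, 8/15).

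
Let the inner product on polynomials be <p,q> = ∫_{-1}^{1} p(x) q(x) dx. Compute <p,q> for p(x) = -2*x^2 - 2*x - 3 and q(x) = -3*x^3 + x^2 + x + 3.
<p,q> = -356/15

Expand the product: p(x)·q(x) = 6*x^5 + 4*x^4 + 5*x^3 - 11*x^2 - 9*x - 9.
∫_{-1}^{1} of each monomial x^k gives [2/(k+1) if k even, 0 if k odd]. Integrating term-by-term (or equivalently evaluating the antiderivative F(x) = x^6 + 4*x^5/5 + 5*x^4/4 - 11*x^3/3 - 9*x^2/2 - 9*x at the endpoints):
  F(1) − F(−1) = -847/60 − (577/60) = -356/15.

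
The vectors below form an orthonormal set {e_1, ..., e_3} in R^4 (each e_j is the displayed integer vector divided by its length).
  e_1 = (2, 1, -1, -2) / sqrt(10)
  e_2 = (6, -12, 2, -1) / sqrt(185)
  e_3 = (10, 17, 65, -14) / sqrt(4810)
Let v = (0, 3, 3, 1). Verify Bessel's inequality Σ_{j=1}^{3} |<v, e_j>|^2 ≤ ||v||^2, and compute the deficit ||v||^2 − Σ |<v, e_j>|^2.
Σ |<v, e_j>|^2 = 1091/65; ||v||^2 = 19; deficit = 144/65

Write each e_j = u_j / sqrt(<u_j, u_j>) where u_j is the displayed integer vector. Then <v, e_j> = <v, u_j> / sqrt(<u_j, u_j>), so |<v, e_j>|^2 = <v, u_j>^2 / <u_j, u_j>.
Coefficients: <v, e_1> = -2/sqrt(10), <v, e_2> = -31/sqrt(185), <v, e_3> = 232/sqrt(4810).
Square and sum: Σ |<v, e_j>|^2 = 1091/65.
Compute ||v||^2 = v·v = 19.
Deficit = 19 − 1091/65 = 144/65 ≥ 0, confirming Bessel's inequality. (The deficit equals ||v − Σ <v,e_j> e_j||^2, the squared distance from v to span{e_j}.)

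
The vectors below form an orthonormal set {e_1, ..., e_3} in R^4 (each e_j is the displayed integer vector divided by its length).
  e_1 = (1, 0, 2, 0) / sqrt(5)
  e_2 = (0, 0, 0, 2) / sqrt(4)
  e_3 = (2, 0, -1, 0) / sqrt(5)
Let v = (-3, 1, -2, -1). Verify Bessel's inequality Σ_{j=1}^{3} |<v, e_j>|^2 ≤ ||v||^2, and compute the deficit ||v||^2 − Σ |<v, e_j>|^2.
Σ |<v, e_j>|^2 = 14; ||v||^2 = 15; deficit = 1

Write each e_j = u_j / sqrt(<u_j, u_j>) where u_j is the displayed integer vector. Then <v, e_j> = <v, u_j> / sqrt(<u_j, u_j>), so |<v, e_j>|^2 = <v, u_j>^2 / <u_j, u_j>.
Coefficients: <v, e_1> = -7/sqrt(5), <v, e_2> = -2/sqrt(4), <v, e_3> = -4/sqrt(5).
Square and sum: Σ |<v, e_j>|^2 = 14.
Compute ||v||^2 = v·v = 15.
Deficit = 15 − 14 = 1 ≥ 0, confirming Bessel's inequality. (The deficit equals ||v − Σ <v,e_j> e_j||^2, the squared distance from v to span{e_j}.)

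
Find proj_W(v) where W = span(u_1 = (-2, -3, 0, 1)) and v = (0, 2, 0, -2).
proj_W(v) = (8/7, 12/7, 0, -4/7)

Set up U = [u_1 | ... | u_1] ∈ R^(4×1). The projector onto W = col(U) is P = U (U^T U)^(-1) U^T.
Compute U^T U =
  [14],
and U^T v = (-8).
Solve U^T U · c = U^T v for the coefficients: c = (-4/7). The projection is proj_W(v) = U c.
Check: (v - proj_W(v)) · u_1 = 0  (should be 0).
Result: proj_W(v) = (8/7, 12/7, 0, -4/7).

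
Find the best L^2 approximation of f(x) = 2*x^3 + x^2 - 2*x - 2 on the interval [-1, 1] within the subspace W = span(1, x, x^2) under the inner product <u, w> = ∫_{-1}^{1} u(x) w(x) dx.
g(x) = x^2 - 4*x/5 - 2

The best approximation g ∈ W is the orthogonal projection of f onto W. Writing g = a_0 + a_1 x + a_2 x^2, the coefficients solve the normal equations G · a = b where
  G_{ij} = <φ_i, φ_j> and b_i = <f, φ_i>, with φ_0 = 1, φ_1 = x, φ_2 = x^2.
G =
  [2, 0, 2/3]
  [0, 2/3, 0]
  [2/3, 0, 2/5],
b = (-10/3, -8/15, -14/15).
Solving gives a_0 = -2, a_1 = -4/5, a_2 = 1, so
  g(x) = x^2 - 4*x/5 - 2.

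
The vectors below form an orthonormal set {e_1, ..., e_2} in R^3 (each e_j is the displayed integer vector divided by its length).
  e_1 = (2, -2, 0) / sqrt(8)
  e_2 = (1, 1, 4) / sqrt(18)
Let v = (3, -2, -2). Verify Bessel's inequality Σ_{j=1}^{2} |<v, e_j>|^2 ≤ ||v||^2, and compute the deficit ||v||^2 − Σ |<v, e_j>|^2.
Σ |<v, e_j>|^2 = 137/9; ||v||^2 = 17; deficit = 16/9

Write each e_j = u_j / sqrt(<u_j, u_j>) where u_j is the displayed integer vector. Then <v, e_j> = <v, u_j> / sqrt(<u_j, u_j>), so |<v, e_j>|^2 = <v, u_j>^2 / <u_j, u_j>.
Coefficients: <v, e_1> = 10/sqrt(8), <v, e_2> = -7/sqrt(18).
Square and sum: Σ |<v, e_j>|^2 = 137/9.
Compute ||v||^2 = v·v = 17.
Deficit = 17 − 137/9 = 16/9 ≥ 0, confirming Bessel's inequality. (The deficit equals ||v − Σ <v,e_j> e_j||^2, the squared distance from v to span{e_j}.)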